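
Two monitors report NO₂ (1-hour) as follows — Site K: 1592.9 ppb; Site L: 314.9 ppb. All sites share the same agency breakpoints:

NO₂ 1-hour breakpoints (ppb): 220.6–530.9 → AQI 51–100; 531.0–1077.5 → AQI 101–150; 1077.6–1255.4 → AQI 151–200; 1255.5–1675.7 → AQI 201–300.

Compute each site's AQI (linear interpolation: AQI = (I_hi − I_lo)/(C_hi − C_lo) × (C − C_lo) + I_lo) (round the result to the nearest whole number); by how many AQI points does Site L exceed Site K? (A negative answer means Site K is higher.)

-214

Site K: 1592.9 ∈ [1255.5, 1675.7] ↔ index [201, 300].
201 + (1592.9−1255.5)·(300−201)/(1675.7−1255.5) = 201 + 337.4·99/420.2 ≈ 280.49, so AQI = 280.
Site L: 314.9 ∈ [220.6, 530.9] ↔ index [51, 100].
51 + (314.9−220.6)·(100−51)/(530.9−220.6) = 51 + 94.3·49/310.3 ≈ 65.89, so AQI = 66.
AQIs: Site K=280, Site L=66. Site L (66) − Site K (280) = -214.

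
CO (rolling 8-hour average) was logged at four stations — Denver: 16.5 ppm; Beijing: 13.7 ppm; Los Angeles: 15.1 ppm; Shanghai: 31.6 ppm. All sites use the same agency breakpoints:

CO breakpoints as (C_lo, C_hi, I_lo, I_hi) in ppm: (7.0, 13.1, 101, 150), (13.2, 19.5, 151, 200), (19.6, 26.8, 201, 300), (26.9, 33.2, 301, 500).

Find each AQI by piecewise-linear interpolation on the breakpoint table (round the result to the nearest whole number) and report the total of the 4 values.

947

Denver: 16.5 lies in 13.2–19.5, so I_lo=151, I_hi=200, C_lo=13.2, C_hi=19.5.
(200−151)/(19.5−13.2) × (16.5−13.2) + 151 = 49/6.3 × 3.3 + 151 ≈ 176.67 → 177.
Beijing: row 13.2–19.5 (AQI 151–200). (200−151)·(13.7−13.2)/(19.5−13.2) + 151 = 49·0.5/6.3 + 151 ≈ 154.89 → 155.
Los Angeles 15.1: bracket 13.2–19.5 → index 151–200; slope 49/6.3, offset 1.9.
AQI = 151 + 49/6.3·1.9 ≈ 165.78 ⇒ 166.
Shanghai: row 26.9–33.2 (AQI 301–500). (500−301)·(31.6−26.9)/(33.2−26.9) + 301 = 199·4.7/6.3 + 301 ≈ 449.46 → 449.
AQIs: Denver=177, Beijing=155, Los Angeles=166, Shanghai=449. Sum = 177 + 155 + 166 + 449 = 947.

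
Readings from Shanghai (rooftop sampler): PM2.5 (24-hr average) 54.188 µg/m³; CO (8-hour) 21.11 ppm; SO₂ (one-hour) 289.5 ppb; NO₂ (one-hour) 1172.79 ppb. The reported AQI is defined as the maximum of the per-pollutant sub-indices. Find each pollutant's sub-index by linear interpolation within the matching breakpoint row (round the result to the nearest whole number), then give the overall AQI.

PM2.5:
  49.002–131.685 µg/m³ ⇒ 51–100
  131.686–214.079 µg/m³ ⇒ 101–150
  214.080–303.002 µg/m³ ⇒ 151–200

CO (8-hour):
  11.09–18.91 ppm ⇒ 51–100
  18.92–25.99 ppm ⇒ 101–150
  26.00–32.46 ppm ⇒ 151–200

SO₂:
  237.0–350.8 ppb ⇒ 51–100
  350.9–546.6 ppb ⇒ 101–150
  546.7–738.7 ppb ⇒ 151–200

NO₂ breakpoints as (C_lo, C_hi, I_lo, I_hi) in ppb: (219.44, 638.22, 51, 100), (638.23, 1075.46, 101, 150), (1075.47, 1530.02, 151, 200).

PM2.5: 54.188 ∈ [49.002, 131.685] ↔ index [51, 100].
51 + (54.188−49.002)·(100−51)/(131.685−49.002) = 51 + 5.186·49/82.683 ≈ 54.07, so AQI = 54.
CO: 21.11 ∈ [18.92, 25.99] ↔ index [101, 150].
101 + (21.11−18.92)·(150−101)/(25.99−18.92) = 101 + 2.19·49/7.07 ≈ 116.18, so AQI = 116.
SO₂: 289.5 ∈ [237.0, 350.8] ↔ index [51, 100].
51 + (289.5−237.0)·(100−51)/(350.8−237.0) = 51 + 52.5·49/113.8 ≈ 73.61, so AQI = 74.
NO₂: row 1075.47–1530.02 (AQI 151–200). (200−151)·(1172.79−1075.47)/(1530.02−1075.47) + 151 = 49·97.32/454.55 + 151 ≈ 161.49 → 161.
Sub-indices: PM2.5→54, CO→116, SO₂→74, NO₂→161. Overall AQI = max = 161; dominant pollutant is NO₂.
AQI 161: Unhealthy.

161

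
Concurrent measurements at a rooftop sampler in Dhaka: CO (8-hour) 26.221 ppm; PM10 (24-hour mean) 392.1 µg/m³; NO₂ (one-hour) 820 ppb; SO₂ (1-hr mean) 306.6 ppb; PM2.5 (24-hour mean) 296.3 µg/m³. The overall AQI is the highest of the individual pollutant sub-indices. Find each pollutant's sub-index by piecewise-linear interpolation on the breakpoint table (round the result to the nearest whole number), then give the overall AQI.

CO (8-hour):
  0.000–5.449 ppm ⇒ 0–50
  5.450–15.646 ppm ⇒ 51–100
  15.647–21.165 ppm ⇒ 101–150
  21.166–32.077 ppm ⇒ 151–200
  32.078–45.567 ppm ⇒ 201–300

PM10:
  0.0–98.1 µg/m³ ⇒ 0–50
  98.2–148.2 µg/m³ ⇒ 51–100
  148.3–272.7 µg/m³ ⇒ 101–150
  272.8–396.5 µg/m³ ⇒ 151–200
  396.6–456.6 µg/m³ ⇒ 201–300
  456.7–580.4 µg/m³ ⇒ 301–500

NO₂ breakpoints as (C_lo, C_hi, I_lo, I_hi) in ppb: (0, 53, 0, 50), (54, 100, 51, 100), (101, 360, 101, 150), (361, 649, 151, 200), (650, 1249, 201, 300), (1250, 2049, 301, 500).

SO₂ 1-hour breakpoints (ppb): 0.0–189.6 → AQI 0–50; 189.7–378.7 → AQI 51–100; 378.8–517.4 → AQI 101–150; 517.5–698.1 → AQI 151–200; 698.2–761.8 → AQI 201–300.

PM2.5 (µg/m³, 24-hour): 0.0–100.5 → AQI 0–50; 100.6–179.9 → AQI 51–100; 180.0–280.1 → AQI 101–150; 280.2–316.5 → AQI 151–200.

CO: 26.221 ∈ [21.166, 32.077] ↔ index [151, 200].
151 + (26.221−21.166)·(200−151)/(32.077−21.166) = 151 + 5.055·49/10.911 ≈ 173.70, so AQI = 174.
PM10: 392.1 ∈ [272.8, 396.5] ↔ index [151, 200].
151 + (392.1−272.8)·(200−151)/(396.5−272.8) = 151 + 119.3·49/123.7 ≈ 198.26, so AQI = 198.
NO₂: row 650–1249 (AQI 201–300). (300−201)·(820−650)/(1249−650) + 201 = 99·170/599 + 201 ≈ 229.10 → 229.
SO₂ 306.6: bracket 189.7–378.7 → index 51–100; slope 49/189.0, offset 116.9.
AQI = 51 + 49/189.0·116.9 ≈ 81.31 ⇒ 81.
PM2.5: 296.3 ∈ [280.2, 316.5] ↔ index [151, 200].
151 + (296.3−280.2)·(200−151)/(316.5−280.2) = 151 + 16.1·49/36.3 ≈ 172.73, so AQI = 173.
Sub-indices: CO→174, PM10→198, NO₂→229, SO₂→81, PM2.5→173. Overall AQI = max = 229; dominant pollutant is NO₂.

229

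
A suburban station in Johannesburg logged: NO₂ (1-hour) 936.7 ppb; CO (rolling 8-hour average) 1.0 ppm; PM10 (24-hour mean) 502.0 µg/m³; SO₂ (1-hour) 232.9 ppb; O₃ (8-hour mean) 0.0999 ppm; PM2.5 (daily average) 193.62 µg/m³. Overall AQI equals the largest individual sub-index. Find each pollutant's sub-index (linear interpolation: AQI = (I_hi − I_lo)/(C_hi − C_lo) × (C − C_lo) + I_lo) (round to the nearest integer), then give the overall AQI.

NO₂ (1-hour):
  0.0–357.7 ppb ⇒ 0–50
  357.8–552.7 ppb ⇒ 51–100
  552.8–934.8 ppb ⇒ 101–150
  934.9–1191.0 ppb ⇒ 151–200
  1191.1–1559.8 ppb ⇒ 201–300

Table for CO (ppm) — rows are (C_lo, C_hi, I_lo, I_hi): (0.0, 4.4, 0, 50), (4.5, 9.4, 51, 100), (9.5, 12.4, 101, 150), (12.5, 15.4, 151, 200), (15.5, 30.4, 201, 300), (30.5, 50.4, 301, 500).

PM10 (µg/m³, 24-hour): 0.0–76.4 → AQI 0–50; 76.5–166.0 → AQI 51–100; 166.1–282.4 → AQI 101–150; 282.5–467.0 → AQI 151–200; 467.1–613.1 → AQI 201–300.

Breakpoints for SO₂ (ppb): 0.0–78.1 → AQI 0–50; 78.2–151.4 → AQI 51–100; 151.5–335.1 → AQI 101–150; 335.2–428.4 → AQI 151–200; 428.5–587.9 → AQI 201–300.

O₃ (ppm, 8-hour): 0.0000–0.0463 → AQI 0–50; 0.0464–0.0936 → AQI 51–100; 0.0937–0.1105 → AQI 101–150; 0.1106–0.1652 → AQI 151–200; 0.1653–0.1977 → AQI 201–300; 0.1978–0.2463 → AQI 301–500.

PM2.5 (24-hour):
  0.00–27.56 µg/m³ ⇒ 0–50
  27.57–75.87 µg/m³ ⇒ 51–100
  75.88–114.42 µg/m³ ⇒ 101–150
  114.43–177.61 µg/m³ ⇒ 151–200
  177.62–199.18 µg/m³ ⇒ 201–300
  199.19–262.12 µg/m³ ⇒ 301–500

NO₂ 936.7: bracket 934.9–1191.0 → index 151–200; slope 49/256.1, offset 1.8.
AQI = 151 + 49/256.1·1.8 ≈ 151.34 ⇒ 151.
CO: 1.0 lies in 0.0–4.4, so I_lo=0, I_hi=50, C_lo=0.0, C_hi=4.4.
(50−0)/(4.4−0.0) × (1.0−0.0) + 0 = 50/4.4 × 1.0 + 0 ≈ 11.36 → 11.
PM10: 502.0 lies in 467.1–613.1, so I_lo=201, I_hi=300, C_lo=467.1, C_hi=613.1.
(300−201)/(613.1−467.1) × (502.0−467.1) + 201 = 99/146.0 × 34.9 + 201 ≈ 224.67 → 225.
SO₂ 232.9: bracket 151.5–335.1 → index 101–150; slope 49/183.6, offset 81.4.
AQI = 101 + 49/183.6·81.4 ≈ 122.72 ⇒ 123.
O₃: 0.0999 lies in 0.0937–0.1105, so I_lo=101, I_hi=150, C_lo=0.0937, C_hi=0.1105.
(150−101)/(0.1105−0.0937) × (0.0999−0.0937) + 101 = 49/0.0168 × 0.0062 + 101 ≈ 119.08 → 119.
PM2.5: 193.62 lies in 177.62–199.18, so I_lo=201, I_hi=300, C_lo=177.62, C_hi=199.18.
(300−201)/(199.18−177.62) × (193.62−177.62) + 201 = 99/21.56 × 16.00 + 201 ≈ 274.47 → 274.
Sub-indices: NO₂→151, CO→11, PM10→225, SO₂→123, O₃→119, PM2.5→274. Overall AQI = max = 274; dominant pollutant is PM2.5.

274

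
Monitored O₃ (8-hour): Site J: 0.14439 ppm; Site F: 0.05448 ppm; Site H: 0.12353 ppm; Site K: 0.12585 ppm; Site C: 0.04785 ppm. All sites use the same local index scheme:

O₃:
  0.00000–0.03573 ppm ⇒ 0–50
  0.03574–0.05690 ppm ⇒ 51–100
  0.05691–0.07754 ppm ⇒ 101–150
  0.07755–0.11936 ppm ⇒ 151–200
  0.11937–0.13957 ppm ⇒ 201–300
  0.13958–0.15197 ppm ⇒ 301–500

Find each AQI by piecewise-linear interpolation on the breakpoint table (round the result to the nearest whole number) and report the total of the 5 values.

Site J: 0.14439 ∈ [0.13958, 0.15197] ↔ index [301, 500].
301 + (0.14439−0.13958)·(500−301)/(0.15197−0.13958) = 301 + 0.00481·199/0.01239 ≈ 378.26, so AQI = 378.
Site F: 0.05448 lies in 0.03574–0.05690, so I_lo=51, I_hi=100, C_lo=0.03574, C_hi=0.05690.
(100−51)/(0.05690−0.03574) × (0.05448−0.03574) + 51 = 49/0.02116 × 0.01874 + 51 ≈ 94.40 → 94.
Site H: 0.12353 ∈ [0.11937, 0.13957] ↔ index [201, 300].
201 + (0.12353−0.11937)·(300−201)/(0.13957−0.11937) = 201 + 0.00416·99/0.02020 ≈ 221.39, so AQI = 221.
Site K: 0.12585 lies in 0.11937–0.13957, so I_lo=201, I_hi=300, C_lo=0.11937, C_hi=0.13957.
(300−201)/(0.13957−0.11937) × (0.12585−0.11937) + 201 = 99/0.02020 × 0.00648 + 201 ≈ 232.76 → 233.
Site C: 0.04785 lies in 0.03574–0.05690, so I_lo=51, I_hi=100, C_lo=0.03574, C_hi=0.05690.
(100−51)/(0.05690−0.03574) × (0.04785−0.03574) + 51 = 49/0.02116 × 0.01211 + 51 ≈ 79.04 → 79.
AQIs: Site J=378, Site F=94, Site H=221, Site K=233, Site C=79. Sum = 378 + 94 + 221 + 233 + 79 = 1005.

1005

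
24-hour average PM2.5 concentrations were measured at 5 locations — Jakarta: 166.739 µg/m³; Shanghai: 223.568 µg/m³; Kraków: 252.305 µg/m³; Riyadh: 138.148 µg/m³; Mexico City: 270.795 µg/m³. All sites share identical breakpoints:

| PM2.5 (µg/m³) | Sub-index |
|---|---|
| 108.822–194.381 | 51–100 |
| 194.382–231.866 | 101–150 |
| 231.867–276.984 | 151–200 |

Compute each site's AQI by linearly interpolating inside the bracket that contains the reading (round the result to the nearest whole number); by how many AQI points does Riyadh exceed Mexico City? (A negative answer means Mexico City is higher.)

-125

Jakarta: row 108.822–194.381 (AQI 51–100). (100−51)·(166.739−108.822)/(194.381−108.822) + 51 = 49·57.917/85.559 + 51 ≈ 84.17 → 84.
Shanghai: 223.568 ∈ [194.382, 231.866] ↔ index [101, 150].
101 + (223.568−194.382)·(150−101)/(231.866−194.382) = 101 + 29.186·49/37.484 ≈ 139.15, so AQI = 139.
Kraków: row 231.867–276.984 (AQI 151–200). (200−151)·(252.305−231.867)/(276.984−231.867) + 151 = 49·20.438/45.117 + 151 ≈ 173.20 → 173.
Riyadh: 138.148 lies in 108.822–194.381, so I_lo=51, I_hi=100, C_lo=108.822, C_hi=194.381.
(100−51)/(194.381−108.822) × (138.148−108.822) + 51 = 49/85.559 × 29.326 + 51 ≈ 67.80 → 68.
Mexico City 270.795: bracket 231.867–276.984 → index 151–200; slope 49/45.117, offset 38.928.
AQI = 151 + 49/45.117·38.928 ≈ 193.28 ⇒ 193.
AQIs: Jakarta=84, Shanghai=139, Kraków=173, Riyadh=68, Mexico City=193. Riyadh (68) − Mexico City (193) = -125.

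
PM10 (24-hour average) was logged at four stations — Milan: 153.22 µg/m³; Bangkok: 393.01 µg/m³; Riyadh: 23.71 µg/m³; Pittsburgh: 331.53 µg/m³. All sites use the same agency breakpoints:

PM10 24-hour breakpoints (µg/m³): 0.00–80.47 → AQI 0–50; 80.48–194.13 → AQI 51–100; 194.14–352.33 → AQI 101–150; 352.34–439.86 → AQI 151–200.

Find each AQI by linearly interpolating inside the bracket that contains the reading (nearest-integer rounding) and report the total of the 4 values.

Milan 153.22: bracket 80.48–194.13 → index 51–100; slope 49/113.65, offset 72.74.
AQI = 51 + 49/113.65·72.74 ≈ 82.36 ⇒ 82.
Bangkok: 393.01 ∈ [352.34, 439.86] ↔ index [151, 200].
151 + (393.01−352.34)·(200−151)/(439.86−352.34) = 151 + 40.67·49/87.52 ≈ 173.77, so AQI = 174.
Riyadh 23.71: bracket 0.00–80.47 → index 0–50; slope 50/80.47, offset 23.71.
AQI = 0 + 50/80.47·23.71 ≈ 14.73 ⇒ 15.
Pittsburgh: row 194.14–352.33 (AQI 101–150). (150−101)·(331.53−194.14)/(352.33−194.14) + 101 = 49·137.39/158.19 + 101 ≈ 143.56 → 144.
AQIs: Milan=82, Bangkok=174, Riyadh=15, Pittsburgh=144. Sum = 82 + 174 + 15 + 144 = 415.

415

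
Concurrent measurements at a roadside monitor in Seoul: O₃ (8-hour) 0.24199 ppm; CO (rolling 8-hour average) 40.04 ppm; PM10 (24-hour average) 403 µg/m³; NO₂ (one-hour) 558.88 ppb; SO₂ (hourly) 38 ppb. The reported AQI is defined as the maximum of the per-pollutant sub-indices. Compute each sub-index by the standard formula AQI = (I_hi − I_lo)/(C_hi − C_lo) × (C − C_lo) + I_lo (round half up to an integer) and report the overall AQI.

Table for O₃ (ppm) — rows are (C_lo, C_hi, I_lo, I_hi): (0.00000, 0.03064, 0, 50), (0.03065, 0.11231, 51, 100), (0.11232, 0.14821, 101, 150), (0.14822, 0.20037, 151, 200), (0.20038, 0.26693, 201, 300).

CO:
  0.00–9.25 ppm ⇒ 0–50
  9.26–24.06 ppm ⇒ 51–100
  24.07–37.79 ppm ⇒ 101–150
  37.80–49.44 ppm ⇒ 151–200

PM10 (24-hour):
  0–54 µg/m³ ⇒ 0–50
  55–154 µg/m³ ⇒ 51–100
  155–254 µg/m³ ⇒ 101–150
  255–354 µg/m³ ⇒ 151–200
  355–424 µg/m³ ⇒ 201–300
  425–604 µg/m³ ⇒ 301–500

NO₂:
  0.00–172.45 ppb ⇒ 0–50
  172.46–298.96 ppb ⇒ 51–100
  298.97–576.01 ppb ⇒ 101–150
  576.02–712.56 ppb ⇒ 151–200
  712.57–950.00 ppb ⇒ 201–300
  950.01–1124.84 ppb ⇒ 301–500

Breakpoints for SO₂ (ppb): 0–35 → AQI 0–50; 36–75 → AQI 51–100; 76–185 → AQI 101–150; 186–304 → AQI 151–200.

270

O₃: 0.24199 lies in 0.20038–0.26693, so I_lo=201, I_hi=300, C_lo=0.20038, C_hi=0.26693.
(300−201)/(0.26693−0.20038) × (0.24199−0.20038) + 201 = 99/0.06655 × 0.04161 + 201 ≈ 262.90 → 263.
CO: row 37.80–49.44 (AQI 151–200). (200−151)·(40.04−37.80)/(49.44−37.80) + 151 = 49·2.24/11.64 + 151 ≈ 160.43 → 160.
PM10: 403 lies in 355–424, so I_lo=201, I_hi=300, C_lo=355, C_hi=424.
(300−201)/(424−355) × (403−355) + 201 = 99/69 × 48 + 201 ≈ 269.87 → 270.
NO₂: 558.88 ∈ [298.97, 576.01] ↔ index [101, 150].
101 + (558.88−298.97)·(150−101)/(576.01−298.97) = 101 + 259.91·49/277.04 ≈ 146.97, so AQI = 147.
SO₂ 38: bracket 36–75 → index 51–100; slope 49/39, offset 2.
AQI = 51 + 49/39·2 ≈ 53.51 ⇒ 54.
Sub-indices: O₃→263, CO→160, PM10→270, NO₂→147, SO₂→54. Overall AQI = max = 270; dominant pollutant is PM10.
AQI 270: Very Unhealthy.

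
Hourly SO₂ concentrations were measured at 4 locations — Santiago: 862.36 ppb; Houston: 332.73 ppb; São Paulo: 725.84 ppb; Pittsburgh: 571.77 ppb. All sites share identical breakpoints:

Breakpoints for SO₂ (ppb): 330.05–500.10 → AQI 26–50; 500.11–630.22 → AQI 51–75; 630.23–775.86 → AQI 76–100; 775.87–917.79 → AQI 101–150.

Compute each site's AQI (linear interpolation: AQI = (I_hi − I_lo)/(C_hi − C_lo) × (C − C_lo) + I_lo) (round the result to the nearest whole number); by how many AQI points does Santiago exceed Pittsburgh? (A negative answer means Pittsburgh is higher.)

67

Santiago 862.36: bracket 775.87–917.79 → index 101–150; slope 49/141.92, offset 86.49.
AQI = 101 + 49/141.92·86.49 ≈ 130.86 ⇒ 131.
Houston: 332.73 ∈ [330.05, 500.10] ↔ index [26, 50].
26 + (332.73−330.05)·(50−26)/(500.10−330.05) = 26 + 2.68·24/170.05 ≈ 26.38, so AQI = 26.
São Paulo 725.84: bracket 630.23–775.86 → index 76–100; slope 24/145.63, offset 95.61.
AQI = 76 + 24/145.63·95.61 ≈ 91.76 ⇒ 92.
Pittsburgh: 571.77 lies in 500.11–630.22, so I_lo=51, I_hi=75, C_lo=500.11, C_hi=630.22.
(75−51)/(630.22−500.11) × (571.77−500.11) + 51 = 24/130.11 × 71.66 + 51 ≈ 64.22 → 64.
AQIs: Santiago=131, Houston=26, São Paulo=92, Pittsburgh=64. Santiago (131) − Pittsburgh (64) = 67.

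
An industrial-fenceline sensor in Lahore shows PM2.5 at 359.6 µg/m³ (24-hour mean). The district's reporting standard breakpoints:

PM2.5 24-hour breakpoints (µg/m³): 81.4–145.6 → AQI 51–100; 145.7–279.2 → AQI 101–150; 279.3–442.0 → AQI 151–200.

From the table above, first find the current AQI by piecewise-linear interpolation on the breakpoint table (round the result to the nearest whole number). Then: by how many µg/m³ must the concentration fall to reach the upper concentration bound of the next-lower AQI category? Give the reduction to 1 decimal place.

PM2.5: row 279.3–442.0 (AQI 151–200). (200−151)·(359.6−279.3)/(442.0−279.3) + 151 = 49·80.3/162.7 + 151 ≈ 175.18 → 175.
Current AQI 175 is in the Unhealthy range (151–200). The next-lower category tops out at AQI 150, whose upper concentration bound is 279.2 µg/m³.
Reduction needed = 359.6 − 279.2 = 80.4 µg/m³.

80.4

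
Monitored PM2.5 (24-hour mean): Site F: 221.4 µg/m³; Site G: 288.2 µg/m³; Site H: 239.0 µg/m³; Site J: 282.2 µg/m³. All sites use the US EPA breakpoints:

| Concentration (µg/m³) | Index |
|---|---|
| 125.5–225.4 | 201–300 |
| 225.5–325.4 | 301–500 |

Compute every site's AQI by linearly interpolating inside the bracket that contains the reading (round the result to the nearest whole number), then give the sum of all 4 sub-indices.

Site F: 221.4 ∈ [125.5, 225.4] ↔ index [201, 300].
201 + (221.4−125.5)·(300−201)/(225.4−125.5) = 201 + 95.9·99/99.9 ≈ 296.04, so AQI = 296.
Site G 288.2: bracket 225.5–325.4 → index 301–500; slope 199/99.9, offset 62.7.
AQI = 301 + 199/99.9·62.7 ≈ 425.90 ⇒ 426.
Site H: 239.0 ∈ [225.5, 325.4] ↔ index [301, 500].
301 + (239.0−225.5)·(500−301)/(325.4−225.5) = 301 + 13.5·199/99.9 ≈ 327.89, so AQI = 328.
Site J: row 225.5–325.4 (AQI 301–500). (500−301)·(282.2−225.5)/(325.4−225.5) + 301 = 199·56.7/99.9 + 301 ≈ 413.95 → 414.
AQIs: Site F=296, Site G=426, Site H=328, Site J=414. Sum = 296 + 426 + 328 + 414 = 1464.

1464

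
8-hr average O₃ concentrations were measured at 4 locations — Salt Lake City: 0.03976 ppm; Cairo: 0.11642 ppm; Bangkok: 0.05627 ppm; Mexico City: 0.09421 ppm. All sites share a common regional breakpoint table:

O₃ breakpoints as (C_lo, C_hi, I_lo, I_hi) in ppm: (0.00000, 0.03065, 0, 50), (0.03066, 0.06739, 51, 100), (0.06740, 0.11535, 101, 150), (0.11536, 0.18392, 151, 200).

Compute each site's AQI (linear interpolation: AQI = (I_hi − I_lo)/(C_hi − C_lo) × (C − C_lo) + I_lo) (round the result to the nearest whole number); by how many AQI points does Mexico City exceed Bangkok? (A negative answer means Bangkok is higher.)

Salt Lake City: 0.03976 ∈ [0.03066, 0.06739] ↔ index [51, 100].
51 + (0.03976−0.03066)·(100−51)/(0.06739−0.03066) = 51 + 0.00910·49/0.03673 ≈ 63.14, so AQI = 63.
Cairo: row 0.11536–0.18392 (AQI 151–200). (200−151)·(0.11642−0.11536)/(0.18392−0.11536) + 151 = 49·0.00106/0.06856 + 151 ≈ 151.76 → 152.
Bangkok: row 0.03066–0.06739 (AQI 51–100). (100−51)·(0.05627−0.03066)/(0.06739−0.03066) + 51 = 49·0.02561/0.03673 + 51 ≈ 85.17 → 85.
Mexico City: row 0.06740–0.11535 (AQI 101–150). (150−101)·(0.09421−0.06740)/(0.11535−0.06740) + 101 = 49·0.02681/0.04795 + 101 ≈ 128.40 → 128.
AQIs: Salt Lake City=63, Cairo=152, Bangkok=85, Mexico City=128. Mexico City (128) − Bangkok (85) = 43.

43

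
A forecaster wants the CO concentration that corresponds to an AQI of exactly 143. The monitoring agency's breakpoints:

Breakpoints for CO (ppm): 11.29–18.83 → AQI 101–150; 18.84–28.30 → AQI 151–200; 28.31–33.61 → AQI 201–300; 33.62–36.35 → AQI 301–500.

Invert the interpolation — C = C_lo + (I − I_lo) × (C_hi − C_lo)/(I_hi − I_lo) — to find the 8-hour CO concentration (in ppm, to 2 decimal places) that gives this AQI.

17.75

AQI 143 lies in the 101–150 band, which corresponds to 11.29–18.83 ppm.
C = 11.29 + (143−101)×(18.83−11.29)/(150−101) = 11.29 + 42×7.54/49 ≈ 17.7529 ppm → 17.75 ppm to 2 dp.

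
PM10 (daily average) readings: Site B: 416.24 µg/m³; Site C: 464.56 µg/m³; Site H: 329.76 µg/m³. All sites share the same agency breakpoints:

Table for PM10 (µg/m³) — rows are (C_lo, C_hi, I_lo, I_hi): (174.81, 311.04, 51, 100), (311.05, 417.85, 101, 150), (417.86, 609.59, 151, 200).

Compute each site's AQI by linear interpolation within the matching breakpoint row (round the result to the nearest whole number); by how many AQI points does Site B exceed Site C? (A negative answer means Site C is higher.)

-14

Site B: 416.24 ∈ [311.05, 417.85] ↔ index [101, 150].
101 + (416.24−311.05)·(150−101)/(417.85−311.05) = 101 + 105.19·49/106.80 ≈ 149.26, so AQI = 149.
Site C: 464.56 lies in 417.86–609.59, so I_lo=151, I_hi=200, C_lo=417.86, C_hi=609.59.
(200−151)/(609.59−417.86) × (464.56−417.86) + 151 = 49/191.73 × 46.70 + 151 ≈ 162.94 → 163.
Site H: 329.76 lies in 311.05–417.85, so I_lo=101, I_hi=150, C_lo=311.05, C_hi=417.85.
(150−101)/(417.85−311.05) × (329.76−311.05) + 101 = 49/106.80 × 18.71 + 101 ≈ 109.58 → 110.
AQIs: Site B=149, Site C=163, Site H=110. Site B (149) − Site C (163) = -14.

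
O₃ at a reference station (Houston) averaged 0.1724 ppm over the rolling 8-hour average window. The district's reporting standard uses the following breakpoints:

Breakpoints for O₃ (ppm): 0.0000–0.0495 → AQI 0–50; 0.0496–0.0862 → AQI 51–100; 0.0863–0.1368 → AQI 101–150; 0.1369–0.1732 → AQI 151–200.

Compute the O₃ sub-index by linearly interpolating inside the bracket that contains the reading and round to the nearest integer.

199

O₃: 0.1724 ∈ [0.1369, 0.1732] ↔ index [151, 200].
151 + (0.1724−0.1369)·(200−151)/(0.1732−0.1369) = 151 + 0.0355·49/0.0363 ≈ 198.92, so AQI = 199.
AQI 199 falls in the Unhealthy category.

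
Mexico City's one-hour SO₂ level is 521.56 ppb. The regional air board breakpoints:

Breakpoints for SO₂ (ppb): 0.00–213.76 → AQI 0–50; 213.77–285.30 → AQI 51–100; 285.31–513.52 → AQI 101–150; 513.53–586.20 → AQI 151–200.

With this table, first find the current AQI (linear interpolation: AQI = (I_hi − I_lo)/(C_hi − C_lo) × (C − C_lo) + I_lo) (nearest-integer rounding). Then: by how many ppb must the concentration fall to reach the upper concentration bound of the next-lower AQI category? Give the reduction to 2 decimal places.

8.04

SO₂ 521.56: bracket 513.53–586.20 → index 151–200; slope 49/72.67, offset 8.03.
AQI = 151 + 49/72.67·8.03 ≈ 156.41 ⇒ 156.
Current AQI 156 is in the Unhealthy range (151–200). The next-lower category tops out at AQI 150, whose upper concentration bound is 513.52 ppb.
Reduction needed = 521.56 − 513.52 = 8.04 ppb.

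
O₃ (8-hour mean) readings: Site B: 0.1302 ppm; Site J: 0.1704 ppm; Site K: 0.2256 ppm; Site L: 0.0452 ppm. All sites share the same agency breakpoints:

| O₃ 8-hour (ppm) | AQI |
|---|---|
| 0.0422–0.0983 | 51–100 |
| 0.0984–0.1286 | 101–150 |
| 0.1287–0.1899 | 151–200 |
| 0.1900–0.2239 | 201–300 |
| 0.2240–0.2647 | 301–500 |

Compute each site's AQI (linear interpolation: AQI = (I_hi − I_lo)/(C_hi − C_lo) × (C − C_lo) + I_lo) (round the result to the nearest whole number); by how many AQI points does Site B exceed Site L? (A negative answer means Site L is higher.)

98

Site B 0.1302: bracket 0.1287–0.1899 → index 151–200; slope 49/0.0612, offset 0.0015.
AQI = 151 + 49/0.0612·0.0015 ≈ 152.20 ⇒ 152.
Site J: row 0.1287–0.1899 (AQI 151–200). (200−151)·(0.1704−0.1287)/(0.1899−0.1287) + 151 = 49·0.0417/0.0612 + 151 ≈ 184.39 → 184.
Site K: 0.2256 ∈ [0.2240, 0.2647] ↔ index [301, 500].
301 + (0.2256−0.2240)·(500−301)/(0.2647−0.2240) = 301 + 0.0016·199/0.0407 ≈ 308.82, so AQI = 309.
Site L 0.0452: bracket 0.0422–0.0983 → index 51–100; slope 49/0.0561, offset 0.0030.
AQI = 51 + 49/0.0561·0.0030 ≈ 53.62 ⇒ 54.
AQIs: Site B=152, Site J=184, Site K=309, Site L=54. Site B (152) − Site L (54) = 98.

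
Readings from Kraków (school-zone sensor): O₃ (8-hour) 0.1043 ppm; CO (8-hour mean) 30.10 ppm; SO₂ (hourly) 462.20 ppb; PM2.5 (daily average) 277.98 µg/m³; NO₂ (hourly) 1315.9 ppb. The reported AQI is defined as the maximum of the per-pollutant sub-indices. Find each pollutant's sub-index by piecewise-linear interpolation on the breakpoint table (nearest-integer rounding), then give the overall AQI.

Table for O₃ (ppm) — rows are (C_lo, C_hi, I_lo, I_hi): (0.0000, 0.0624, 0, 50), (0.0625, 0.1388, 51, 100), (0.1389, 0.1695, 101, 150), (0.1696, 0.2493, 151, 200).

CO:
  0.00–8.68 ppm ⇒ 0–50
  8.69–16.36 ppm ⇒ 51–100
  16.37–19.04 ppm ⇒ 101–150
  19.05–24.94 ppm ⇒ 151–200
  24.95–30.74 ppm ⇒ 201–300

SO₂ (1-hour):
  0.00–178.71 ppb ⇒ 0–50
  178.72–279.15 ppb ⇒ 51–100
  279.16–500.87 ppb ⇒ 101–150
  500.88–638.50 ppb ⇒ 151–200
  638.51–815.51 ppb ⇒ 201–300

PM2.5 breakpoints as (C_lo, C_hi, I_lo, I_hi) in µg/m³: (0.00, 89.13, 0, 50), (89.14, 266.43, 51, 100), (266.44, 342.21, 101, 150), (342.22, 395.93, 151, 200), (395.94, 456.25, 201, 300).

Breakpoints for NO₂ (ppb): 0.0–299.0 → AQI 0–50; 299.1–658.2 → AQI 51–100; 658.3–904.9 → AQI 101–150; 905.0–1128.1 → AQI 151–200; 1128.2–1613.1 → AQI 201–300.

O₃: row 0.0625–0.1388 (AQI 51–100). (100−51)·(0.1043−0.0625)/(0.1388−0.0625) + 51 = 49·0.0418/0.0763 + 51 ≈ 77.84 → 78.
CO 30.10: bracket 24.95–30.74 → index 201–300; slope 99/5.79, offset 5.15.
AQI = 201 + 99/5.79·5.15 ≈ 289.06 ⇒ 289.
SO₂: 462.20 lies in 279.16–500.87, so I_lo=101, I_hi=150, C_lo=279.16, C_hi=500.87.
(150−101)/(500.87−279.16) × (462.20−279.16) + 101 = 49/221.71 × 183.04 + 101 ≈ 141.45 → 141.
PM2.5 277.98: bracket 266.44–342.21 → index 101–150; slope 49/75.77, offset 11.54.
AQI = 101 + 49/75.77·11.54 ≈ 108.46 ⇒ 108.
NO₂: 1315.9 lies in 1128.2–1613.1, so I_lo=201, I_hi=300, C_lo=1128.2, C_hi=1613.1.
(300−201)/(1613.1−1128.2) × (1315.9−1128.2) + 201 = 99/484.9 × 187.7 + 201 ≈ 239.32 → 239.
Sub-indices: O₃→78, CO→289, SO₂→141, PM2.5→108, NO₂→239. Overall AQI = max = 289; dominant pollutant is CO.

289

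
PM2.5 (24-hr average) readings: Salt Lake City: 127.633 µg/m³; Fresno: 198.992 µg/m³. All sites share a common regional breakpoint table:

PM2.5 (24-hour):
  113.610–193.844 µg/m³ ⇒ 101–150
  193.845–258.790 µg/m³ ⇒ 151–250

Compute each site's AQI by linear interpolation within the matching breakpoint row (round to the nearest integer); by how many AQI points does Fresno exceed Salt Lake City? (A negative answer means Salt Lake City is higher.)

49

Salt Lake City 127.633: bracket 113.610–193.844 → index 101–150; slope 49/80.234, offset 14.023.
AQI = 101 + 49/80.234·14.023 ≈ 109.56 ⇒ 110.
Fresno: row 193.845–258.790 (AQI 151–250). (250−151)·(198.992−193.845)/(258.790−193.845) + 151 = 99·5.147/64.945 + 151 ≈ 158.85 → 159.
AQIs: Salt Lake City=110, Fresno=159. Fresno (159) − Salt Lake City (110) = 49.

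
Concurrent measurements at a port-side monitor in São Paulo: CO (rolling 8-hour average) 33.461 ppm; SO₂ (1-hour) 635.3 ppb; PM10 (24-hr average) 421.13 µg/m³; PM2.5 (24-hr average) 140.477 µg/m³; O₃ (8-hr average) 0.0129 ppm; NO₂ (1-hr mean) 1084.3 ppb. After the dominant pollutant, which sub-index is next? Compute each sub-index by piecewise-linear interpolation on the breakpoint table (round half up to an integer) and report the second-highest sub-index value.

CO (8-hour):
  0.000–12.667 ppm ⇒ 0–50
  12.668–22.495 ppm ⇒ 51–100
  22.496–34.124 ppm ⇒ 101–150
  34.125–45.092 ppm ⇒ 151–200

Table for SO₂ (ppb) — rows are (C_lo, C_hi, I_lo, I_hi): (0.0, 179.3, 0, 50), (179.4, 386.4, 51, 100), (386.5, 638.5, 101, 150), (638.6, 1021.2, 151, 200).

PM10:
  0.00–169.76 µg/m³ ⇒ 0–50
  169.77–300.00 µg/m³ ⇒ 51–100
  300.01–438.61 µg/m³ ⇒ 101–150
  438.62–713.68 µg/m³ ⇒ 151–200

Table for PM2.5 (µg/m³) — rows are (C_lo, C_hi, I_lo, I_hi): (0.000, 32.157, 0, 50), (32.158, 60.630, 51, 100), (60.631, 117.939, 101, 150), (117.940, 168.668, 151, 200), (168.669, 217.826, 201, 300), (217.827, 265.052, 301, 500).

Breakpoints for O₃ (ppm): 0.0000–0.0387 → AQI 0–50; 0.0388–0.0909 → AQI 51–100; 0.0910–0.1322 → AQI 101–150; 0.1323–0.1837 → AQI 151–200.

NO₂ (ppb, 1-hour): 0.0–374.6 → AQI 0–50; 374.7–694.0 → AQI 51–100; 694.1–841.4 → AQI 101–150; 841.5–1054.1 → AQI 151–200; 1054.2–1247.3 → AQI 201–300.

173

CO: 33.461 ∈ [22.496, 34.124] ↔ index [101, 150].
101 + (33.461−22.496)·(150−101)/(34.124−22.496) = 101 + 10.965·49/11.628 ≈ 147.21, so AQI = 147.
SO₂: 635.3 ∈ [386.5, 638.5] ↔ index [101, 150].
101 + (635.3−386.5)·(150−101)/(638.5−386.5) = 101 + 248.8·49/252.0 ≈ 149.38, so AQI = 149.
PM10: 421.13 ∈ [300.01, 438.61] ↔ index [101, 150].
101 + (421.13−300.01)·(150−101)/(438.61−300.01) = 101 + 121.12·49/138.60 ≈ 143.82, so AQI = 144.
PM2.5: row 117.940–168.668 (AQI 151–200). (200−151)·(140.477−117.940)/(168.668−117.940) + 151 = 49·22.537/50.728 + 151 ≈ 172.77 → 173.
O₃: 0.0129 ∈ [0.0000, 0.0387] ↔ index [0, 50].
0 + (0.0129−0.0000)·(50−0)/(0.0387−0.0000) = 0 + 0.0129·50/0.0387 ≈ 16.67, so AQI = 17.
NO₂: row 1054.2–1247.3 (AQI 201–300). (300−201)·(1084.3−1054.2)/(1247.3−1054.2) + 201 = 99·30.1/193.1 + 201 ≈ 216.43 → 216.
Sub-indices: CO→147, SO₂→149, PM10→144, PM2.5→173, O₃→17, NO₂→216. Ranked high→low: 216, 173, 149, 147, 144, 17. Second-highest sub-index = 173.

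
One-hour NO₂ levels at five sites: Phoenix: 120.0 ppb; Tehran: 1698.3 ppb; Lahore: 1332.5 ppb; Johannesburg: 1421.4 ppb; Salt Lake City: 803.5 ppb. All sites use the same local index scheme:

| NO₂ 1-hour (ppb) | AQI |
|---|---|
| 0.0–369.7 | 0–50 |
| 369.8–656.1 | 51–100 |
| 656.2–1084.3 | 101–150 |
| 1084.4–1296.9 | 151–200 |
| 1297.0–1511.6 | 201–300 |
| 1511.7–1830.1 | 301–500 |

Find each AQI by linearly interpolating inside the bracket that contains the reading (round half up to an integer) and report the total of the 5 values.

1027

Phoenix: 120.0 ∈ [0.0, 369.7] ↔ index [0, 50].
0 + (120.0−0.0)·(50−0)/(369.7−0.0) = 0 + 120.0·50/369.7 ≈ 16.23, so AQI = 16.
Tehran: row 1511.7–1830.1 (AQI 301–500). (500−301)·(1698.3−1511.7)/(1830.1−1511.7) + 301 = 199·186.6/318.4 + 301 ≈ 417.63 → 418.
Lahore 1332.5: bracket 1297.0–1511.6 → index 201–300; slope 99/214.6, offset 35.5.
AQI = 201 + 99/214.6·35.5 ≈ 217.38 ⇒ 217.
Johannesburg 1421.4: bracket 1297.0–1511.6 → index 201–300; slope 99/214.6, offset 124.4.
AQI = 201 + 99/214.6·124.4 ≈ 258.39 ⇒ 258.
Salt Lake City: 803.5 ∈ [656.2, 1084.3] ↔ index [101, 150].
101 + (803.5−656.2)·(150−101)/(1084.3−656.2) = 101 + 147.3·49/428.1 ≈ 117.86, so AQI = 118.
AQIs: Phoenix=16, Tehran=418, Lahore=217, Johannesburg=258, Salt Lake City=118. Sum = 16 + 418 + 217 + 258 + 118 = 1027.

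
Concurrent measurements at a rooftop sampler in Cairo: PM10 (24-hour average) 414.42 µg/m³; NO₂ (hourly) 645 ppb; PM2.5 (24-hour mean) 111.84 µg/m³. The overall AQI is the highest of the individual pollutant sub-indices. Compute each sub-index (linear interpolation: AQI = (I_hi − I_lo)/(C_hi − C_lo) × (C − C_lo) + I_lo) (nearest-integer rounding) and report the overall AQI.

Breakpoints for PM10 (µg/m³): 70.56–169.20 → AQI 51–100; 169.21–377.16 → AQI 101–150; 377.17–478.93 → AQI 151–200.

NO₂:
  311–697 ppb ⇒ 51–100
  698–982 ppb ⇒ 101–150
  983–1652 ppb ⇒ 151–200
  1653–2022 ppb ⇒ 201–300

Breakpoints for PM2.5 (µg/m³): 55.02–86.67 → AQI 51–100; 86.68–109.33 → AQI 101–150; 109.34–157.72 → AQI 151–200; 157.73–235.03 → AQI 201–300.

PM10: 414.42 ∈ [377.17, 478.93] ↔ index [151, 200].
151 + (414.42−377.17)·(200−151)/(478.93−377.17) = 151 + 37.25·49/101.76 ≈ 168.94, so AQI = 169.
NO₂ 645: bracket 311–697 → index 51–100; slope 49/386, offset 334.
AQI = 51 + 49/386·334 ≈ 93.40 ⇒ 93.
PM2.5: 111.84 lies in 109.34–157.72, so I_lo=151, I_hi=200, C_lo=109.34, C_hi=157.72.
(200−151)/(157.72−109.34) × (111.84−109.34) + 151 = 49/48.38 × 2.50 + 151 ≈ 153.53 → 154.
Sub-indices: PM10→169, NO₂→93, PM2.5→154. Overall AQI = max = 169; dominant pollutant is PM10.
AQI 169: Unhealthy.

169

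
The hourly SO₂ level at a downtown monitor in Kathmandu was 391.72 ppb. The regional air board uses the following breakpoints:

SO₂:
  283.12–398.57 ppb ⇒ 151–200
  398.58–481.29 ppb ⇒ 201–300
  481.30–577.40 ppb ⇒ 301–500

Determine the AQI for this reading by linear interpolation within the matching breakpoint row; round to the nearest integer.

197

SO₂: 391.72 ∈ [283.12, 398.57] ↔ index [151, 200].
151 + (391.72−283.12)·(200−151)/(398.57−283.12) = 151 + 108.60·49/115.45 ≈ 197.09, so AQI = 197.
AQI 197 falls in the Unhealthy category.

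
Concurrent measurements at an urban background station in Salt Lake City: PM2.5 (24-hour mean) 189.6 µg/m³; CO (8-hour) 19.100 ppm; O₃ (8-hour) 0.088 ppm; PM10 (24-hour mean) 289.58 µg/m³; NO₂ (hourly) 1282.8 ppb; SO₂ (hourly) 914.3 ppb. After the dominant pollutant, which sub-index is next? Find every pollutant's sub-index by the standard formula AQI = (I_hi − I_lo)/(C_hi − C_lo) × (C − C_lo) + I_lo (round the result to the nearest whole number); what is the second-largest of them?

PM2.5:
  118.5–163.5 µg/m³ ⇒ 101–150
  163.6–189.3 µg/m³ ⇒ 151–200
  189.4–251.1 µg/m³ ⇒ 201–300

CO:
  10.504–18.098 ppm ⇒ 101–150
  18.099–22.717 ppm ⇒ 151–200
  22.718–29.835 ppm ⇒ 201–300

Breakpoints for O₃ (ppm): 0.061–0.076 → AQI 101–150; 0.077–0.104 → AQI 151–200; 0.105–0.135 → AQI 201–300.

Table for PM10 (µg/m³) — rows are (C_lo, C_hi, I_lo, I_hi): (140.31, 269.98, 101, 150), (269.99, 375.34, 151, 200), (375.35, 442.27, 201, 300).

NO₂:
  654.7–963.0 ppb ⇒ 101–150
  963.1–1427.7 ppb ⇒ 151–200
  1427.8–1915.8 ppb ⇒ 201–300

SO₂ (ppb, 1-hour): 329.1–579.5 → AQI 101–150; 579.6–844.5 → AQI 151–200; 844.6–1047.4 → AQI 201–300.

PM2.5: 189.6 ∈ [189.4, 251.1] ↔ index [201, 300].
201 + (189.6−189.4)·(300−201)/(251.1−189.4) = 201 + 0.2·99/61.7 ≈ 201.32, so AQI = 201.
CO: 19.100 lies in 18.099–22.717, so I_lo=151, I_hi=200, C_lo=18.099, C_hi=22.717.
(200−151)/(22.717−18.099) × (19.100−18.099) + 151 = 49/4.618 × 1.001 + 151 ≈ 161.62 → 162.
O₃: 0.088 ∈ [0.077, 0.104] ↔ index [151, 200].
151 + (0.088−0.077)·(200−151)/(0.104−0.077) = 151 + 0.011·49/0.027 ≈ 170.96, so AQI = 171.
PM10: row 269.99–375.34 (AQI 151–200). (200−151)·(289.58−269.99)/(375.34−269.99) + 151 = 49·19.59/105.35 + 151 ≈ 160.11 → 160.
NO₂: row 963.1–1427.7 (AQI 151–200). (200−151)·(1282.8−963.1)/(1427.7−963.1) + 151 = 49·319.7/464.6 + 151 ≈ 184.72 → 185.
SO₂: 914.3 ∈ [844.6, 1047.4] ↔ index [201, 300].
201 + (914.3−844.6)·(300−201)/(1047.4−844.6) = 201 + 69.7·99/202.8 ≈ 235.03, so AQI = 235.
Sub-indices: PM2.5→201, CO→162, O₃→171, PM10→160, NO₂→185, SO₂→235. Ranked high→low: 235, 201, 185, 171, 162, 160. Second-highest sub-index = 201.

201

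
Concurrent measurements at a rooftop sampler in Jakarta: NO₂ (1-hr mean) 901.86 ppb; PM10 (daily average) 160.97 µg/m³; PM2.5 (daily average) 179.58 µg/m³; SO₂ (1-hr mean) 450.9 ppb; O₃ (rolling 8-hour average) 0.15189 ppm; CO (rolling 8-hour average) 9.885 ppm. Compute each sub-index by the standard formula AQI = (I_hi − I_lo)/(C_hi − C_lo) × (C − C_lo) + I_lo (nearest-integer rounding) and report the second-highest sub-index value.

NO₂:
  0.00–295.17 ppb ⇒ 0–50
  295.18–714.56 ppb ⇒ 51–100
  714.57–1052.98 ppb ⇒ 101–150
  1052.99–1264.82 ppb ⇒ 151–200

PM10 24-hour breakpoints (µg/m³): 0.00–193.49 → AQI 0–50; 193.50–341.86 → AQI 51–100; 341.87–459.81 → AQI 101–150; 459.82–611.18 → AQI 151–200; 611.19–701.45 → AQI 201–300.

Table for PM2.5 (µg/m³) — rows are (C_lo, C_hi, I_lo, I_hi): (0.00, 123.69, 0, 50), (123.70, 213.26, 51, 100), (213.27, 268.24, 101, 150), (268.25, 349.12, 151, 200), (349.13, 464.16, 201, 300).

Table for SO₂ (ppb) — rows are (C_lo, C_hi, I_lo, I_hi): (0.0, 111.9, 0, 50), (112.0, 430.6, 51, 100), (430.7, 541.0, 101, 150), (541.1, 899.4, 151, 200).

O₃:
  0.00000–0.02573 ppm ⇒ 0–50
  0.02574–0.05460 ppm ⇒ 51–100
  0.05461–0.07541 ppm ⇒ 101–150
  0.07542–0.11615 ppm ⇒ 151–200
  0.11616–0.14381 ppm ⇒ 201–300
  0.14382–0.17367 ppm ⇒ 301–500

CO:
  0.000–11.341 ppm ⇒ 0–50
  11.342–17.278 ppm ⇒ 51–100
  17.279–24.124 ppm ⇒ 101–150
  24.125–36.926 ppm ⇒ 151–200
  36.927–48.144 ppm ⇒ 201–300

NO₂: 901.86 lies in 714.57–1052.98, so I_lo=101, I_hi=150, C_lo=714.57, C_hi=1052.98.
(150−101)/(1052.98−714.57) × (901.86−714.57) + 101 = 49/338.41 × 187.29 + 101 ≈ 128.12 → 128.
PM10: row 0.00–193.49 (AQI 0–50). (50−0)·(160.97−0.00)/(193.49−0.00) + 0 = 50·160.97/193.49 + 0 ≈ 41.60 → 42.
PM2.5: row 123.70–213.26 (AQI 51–100). (100−51)·(179.58−123.70)/(213.26−123.70) + 51 = 49·55.88/89.56 + 51 ≈ 81.57 → 82.
SO₂: row 430.7–541.0 (AQI 101–150). (150−101)·(450.9−430.7)/(541.0−430.7) + 101 = 49·20.2/110.3 + 101 ≈ 109.97 → 110.
O₃: 0.15189 ∈ [0.14382, 0.17367] ↔ index [301, 500].
301 + (0.15189−0.14382)·(500−301)/(0.17367−0.14382) = 301 + 0.00807·199/0.02985 ≈ 354.80, so AQI = 355.
CO: 9.885 ∈ [0.000, 11.341] ↔ index [0, 50].
0 + (9.885−0.000)·(50−0)/(11.341−0.000) = 0 + 9.885·50/11.341 ≈ 43.58, so AQI = 44.
Sub-indices: NO₂→128, PM10→42, PM2.5→82, SO₂→110, O₃→355, CO→44. Ranked high→low: 355, 128, 110, 82, 44, 42. Second-highest sub-index = 128.

128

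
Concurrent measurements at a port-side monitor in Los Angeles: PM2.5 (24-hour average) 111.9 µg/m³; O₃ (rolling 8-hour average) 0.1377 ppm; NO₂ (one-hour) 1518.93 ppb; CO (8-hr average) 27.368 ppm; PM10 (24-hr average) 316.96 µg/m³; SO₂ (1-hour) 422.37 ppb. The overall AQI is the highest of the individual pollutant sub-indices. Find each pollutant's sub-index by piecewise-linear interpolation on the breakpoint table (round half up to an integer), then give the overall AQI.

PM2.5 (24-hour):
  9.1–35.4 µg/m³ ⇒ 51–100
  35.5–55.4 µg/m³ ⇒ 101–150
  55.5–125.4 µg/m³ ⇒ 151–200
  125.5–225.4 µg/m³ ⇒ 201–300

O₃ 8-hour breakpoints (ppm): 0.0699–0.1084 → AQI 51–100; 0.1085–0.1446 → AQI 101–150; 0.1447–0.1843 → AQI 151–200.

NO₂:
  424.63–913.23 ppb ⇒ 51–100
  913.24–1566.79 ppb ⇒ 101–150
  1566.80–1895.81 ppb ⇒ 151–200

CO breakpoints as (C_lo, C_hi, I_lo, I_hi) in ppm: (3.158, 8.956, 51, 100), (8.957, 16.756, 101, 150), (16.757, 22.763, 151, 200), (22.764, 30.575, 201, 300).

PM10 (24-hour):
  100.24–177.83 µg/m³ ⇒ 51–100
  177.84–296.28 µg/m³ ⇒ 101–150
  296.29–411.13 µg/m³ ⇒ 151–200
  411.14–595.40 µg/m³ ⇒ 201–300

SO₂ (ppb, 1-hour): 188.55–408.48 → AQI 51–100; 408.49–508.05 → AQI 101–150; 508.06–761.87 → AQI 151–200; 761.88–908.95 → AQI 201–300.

259

PM2.5: row 55.5–125.4 (AQI 151–200). (200−151)·(111.9−55.5)/(125.4−55.5) + 151 = 49·56.4/69.9 + 151 ≈ 190.54 → 191.
O₃: row 0.1085–0.1446 (AQI 101–150). (150−101)·(0.1377−0.1085)/(0.1446−0.1085) + 101 = 49·0.0292/0.0361 + 101 ≈ 140.63 → 141.
NO₂: row 913.24–1566.79 (AQI 101–150). (150−101)·(1518.93−913.24)/(1566.79−913.24) + 101 = 49·605.69/653.55 + 101 ≈ 146.41 → 146.
CO: 27.368 lies in 22.764–30.575, so I_lo=201, I_hi=300, C_lo=22.764, C_hi=30.575.
(300−201)/(30.575−22.764) × (27.368−22.764) + 201 = 99/7.811 × 4.604 + 201 ≈ 259.35 → 259.
PM10: row 296.29–411.13 (AQI 151–200). (200−151)·(316.96−296.29)/(411.13−296.29) + 151 = 49·20.67/114.84 + 151 ≈ 159.82 → 160.
SO₂: 422.37 ∈ [408.49, 508.05] ↔ index [101, 150].
101 + (422.37−408.49)·(150−101)/(508.05−408.49) = 101 + 13.88·49/99.56 ≈ 107.83, so AQI = 108.
Sub-indices: PM2.5→191, O₃→141, NO₂→146, CO→259, PM10→160, SO₂→108. Overall AQI = max = 259; dominant pollutant is CO.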